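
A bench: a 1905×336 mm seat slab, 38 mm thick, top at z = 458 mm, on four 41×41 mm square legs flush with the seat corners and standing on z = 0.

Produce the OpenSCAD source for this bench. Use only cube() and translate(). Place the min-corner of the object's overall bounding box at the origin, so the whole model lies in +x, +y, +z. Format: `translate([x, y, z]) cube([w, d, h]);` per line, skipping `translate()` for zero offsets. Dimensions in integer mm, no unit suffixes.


translate([0, 0, 420]) cube([1905, 336, 38]);
cube([41, 41, 420]);
translate([0, 295, 0]) cube([41, 41, 420]);
translate([1864, 0, 0]) cube([41, 41, 420]);
translate([1864, 295, 0]) cube([41, 41, 420]);


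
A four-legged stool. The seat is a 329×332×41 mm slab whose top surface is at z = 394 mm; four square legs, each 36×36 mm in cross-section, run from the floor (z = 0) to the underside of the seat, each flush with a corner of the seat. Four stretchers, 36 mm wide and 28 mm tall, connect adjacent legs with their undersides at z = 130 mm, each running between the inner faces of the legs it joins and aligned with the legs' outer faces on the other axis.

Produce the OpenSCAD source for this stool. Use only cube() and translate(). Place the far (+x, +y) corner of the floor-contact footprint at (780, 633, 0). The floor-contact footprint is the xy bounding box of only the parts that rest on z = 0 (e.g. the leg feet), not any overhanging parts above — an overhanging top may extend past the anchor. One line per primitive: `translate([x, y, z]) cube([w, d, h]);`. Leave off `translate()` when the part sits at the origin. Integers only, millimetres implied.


translate([451, 301, 353]) cube([329, 332, 41]);
translate([451, 301, 0]) cube([36, 36, 353]);
translate([744, 301, 0]) cube([36, 36, 353]);
translate([451, 597, 0]) cube([36, 36, 353]);
translate([744, 597, 0]) cube([36, 36, 353]);
translate([487, 301, 130]) cube([257, 36, 28]);
translate([487, 597, 130]) cube([257, 36, 28]);
translate([451, 337, 130]) cube([36, 260, 28]);
translate([744, 337, 130]) cube([36, 260, 28]);


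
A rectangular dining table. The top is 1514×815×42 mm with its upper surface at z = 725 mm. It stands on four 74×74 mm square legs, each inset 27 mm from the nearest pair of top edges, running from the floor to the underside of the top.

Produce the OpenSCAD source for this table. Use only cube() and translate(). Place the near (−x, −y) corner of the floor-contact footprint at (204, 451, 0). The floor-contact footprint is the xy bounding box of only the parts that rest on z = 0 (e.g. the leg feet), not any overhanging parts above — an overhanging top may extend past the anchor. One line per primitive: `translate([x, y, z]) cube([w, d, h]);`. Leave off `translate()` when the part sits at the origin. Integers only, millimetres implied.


translate([177, 424, 683]) cube([1514, 815, 42]);
translate([204, 451, 0]) cube([74, 74, 683]);
translate([1590, 451, 0]) cube([74, 74, 683]);
translate([204, 1138, 0]) cube([74, 74, 683]);
translate([1590, 1138, 0]) cube([74, 74, 683]);


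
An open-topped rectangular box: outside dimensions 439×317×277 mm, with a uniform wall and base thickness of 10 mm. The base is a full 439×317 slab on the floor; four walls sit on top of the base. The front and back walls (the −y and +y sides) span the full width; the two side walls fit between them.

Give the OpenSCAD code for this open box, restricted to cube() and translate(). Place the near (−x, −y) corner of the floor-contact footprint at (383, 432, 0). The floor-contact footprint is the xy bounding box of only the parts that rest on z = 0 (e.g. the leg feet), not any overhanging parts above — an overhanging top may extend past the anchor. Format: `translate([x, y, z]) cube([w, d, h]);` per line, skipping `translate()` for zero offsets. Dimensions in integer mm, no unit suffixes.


translate([383, 432, 0]) cube([439, 317, 10]);
translate([383, 432, 10]) cube([439, 10, 267]);
translate([383, 739, 10]) cube([439, 10, 267]);
translate([383, 442, 10]) cube([10, 297, 267]);
translate([812, 442, 10]) cube([10, 297, 267]);


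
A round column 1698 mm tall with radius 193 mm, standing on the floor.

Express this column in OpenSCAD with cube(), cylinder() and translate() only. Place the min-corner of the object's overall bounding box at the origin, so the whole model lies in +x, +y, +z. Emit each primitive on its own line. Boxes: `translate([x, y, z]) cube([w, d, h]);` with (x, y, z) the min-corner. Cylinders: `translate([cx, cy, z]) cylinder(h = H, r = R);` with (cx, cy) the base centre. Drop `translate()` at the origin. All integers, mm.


translate([193, 193, 0]) cylinder(h = 1698, r = 193);


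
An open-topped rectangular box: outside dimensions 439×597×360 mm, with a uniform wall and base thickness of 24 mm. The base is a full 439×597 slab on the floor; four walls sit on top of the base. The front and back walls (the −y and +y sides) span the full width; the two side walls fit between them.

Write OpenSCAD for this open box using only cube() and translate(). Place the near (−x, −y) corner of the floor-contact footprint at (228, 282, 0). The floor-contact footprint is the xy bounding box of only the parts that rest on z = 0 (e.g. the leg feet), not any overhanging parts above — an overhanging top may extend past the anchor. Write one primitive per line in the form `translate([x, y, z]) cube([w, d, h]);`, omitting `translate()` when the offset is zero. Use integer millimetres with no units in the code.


translate([228, 282, 0]) cube([439, 597, 24]);
translate([228, 282, 24]) cube([439, 24, 336]);
translate([228, 855, 24]) cube([439, 24, 336]);
translate([228, 306, 24]) cube([24, 549, 336]);
translate([643, 306, 24]) cube([24, 549, 336]);


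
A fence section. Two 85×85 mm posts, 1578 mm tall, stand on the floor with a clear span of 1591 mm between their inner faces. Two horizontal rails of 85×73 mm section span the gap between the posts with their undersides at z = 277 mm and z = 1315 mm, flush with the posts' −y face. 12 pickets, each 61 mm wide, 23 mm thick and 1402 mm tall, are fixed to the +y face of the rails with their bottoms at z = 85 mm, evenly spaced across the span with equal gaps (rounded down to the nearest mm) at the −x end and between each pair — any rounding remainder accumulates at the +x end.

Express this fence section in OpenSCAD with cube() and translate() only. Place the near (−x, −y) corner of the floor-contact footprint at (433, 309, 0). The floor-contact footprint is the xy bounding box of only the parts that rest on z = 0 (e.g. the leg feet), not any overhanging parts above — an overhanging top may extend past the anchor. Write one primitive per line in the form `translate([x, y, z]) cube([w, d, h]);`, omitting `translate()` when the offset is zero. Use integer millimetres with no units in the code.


translate([433, 309, 0]) cube([85, 85, 1578]);
translate([2109, 309, 0]) cube([85, 85, 1578]);
translate([518, 309, 277]) cube([1591, 85, 73]);
translate([518, 309, 1315]) cube([1591, 85, 73]);
translate([584, 394, 85]) cube([61, 23, 1402]);
translate([711, 394, 85]) cube([61, 23, 1402]);
translate([838, 394, 85]) cube([61, 23, 1402]);
translate([965, 394, 85]) cube([61, 23, 1402]);
translate([1092, 394, 85]) cube([61, 23, 1402]);
translate([1219, 394, 85]) cube([61, 23, 1402]);
translate([1346, 394, 85]) cube([61, 23, 1402]);
translate([1473, 394, 85]) cube([61, 23, 1402]);
translate([1600, 394, 85]) cube([61, 23, 1402]);
translate([1727, 394, 85]) cube([61, 23, 1402]);
translate([1854, 394, 85]) cube([61, 23, 1402]);
translate([1981, 394, 85]) cube([61, 23, 1402]);


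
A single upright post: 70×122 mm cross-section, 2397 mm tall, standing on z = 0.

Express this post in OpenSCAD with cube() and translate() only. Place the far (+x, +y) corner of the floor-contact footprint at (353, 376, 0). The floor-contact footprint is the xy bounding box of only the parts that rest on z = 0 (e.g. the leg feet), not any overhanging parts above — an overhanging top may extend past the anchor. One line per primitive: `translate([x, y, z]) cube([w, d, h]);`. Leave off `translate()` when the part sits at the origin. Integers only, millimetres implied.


translate([283, 254, 0]) cube([70, 122, 2397]);


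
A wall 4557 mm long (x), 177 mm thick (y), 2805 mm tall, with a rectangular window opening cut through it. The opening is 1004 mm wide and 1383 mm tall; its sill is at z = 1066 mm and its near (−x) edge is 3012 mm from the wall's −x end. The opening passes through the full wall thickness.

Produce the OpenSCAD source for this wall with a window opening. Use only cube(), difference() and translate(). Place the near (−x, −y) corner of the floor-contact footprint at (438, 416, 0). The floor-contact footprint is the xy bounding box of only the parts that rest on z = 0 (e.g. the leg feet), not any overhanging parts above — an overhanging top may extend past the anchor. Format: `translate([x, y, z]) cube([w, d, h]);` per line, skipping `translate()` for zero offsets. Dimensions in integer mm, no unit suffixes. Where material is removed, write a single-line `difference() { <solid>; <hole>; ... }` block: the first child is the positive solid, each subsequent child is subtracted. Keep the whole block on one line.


difference() { translate([438, 416, 0]) cube([4557, 177, 2805]); translate([3450, 416, 1066]) cube([1004, 177, 1383]); }


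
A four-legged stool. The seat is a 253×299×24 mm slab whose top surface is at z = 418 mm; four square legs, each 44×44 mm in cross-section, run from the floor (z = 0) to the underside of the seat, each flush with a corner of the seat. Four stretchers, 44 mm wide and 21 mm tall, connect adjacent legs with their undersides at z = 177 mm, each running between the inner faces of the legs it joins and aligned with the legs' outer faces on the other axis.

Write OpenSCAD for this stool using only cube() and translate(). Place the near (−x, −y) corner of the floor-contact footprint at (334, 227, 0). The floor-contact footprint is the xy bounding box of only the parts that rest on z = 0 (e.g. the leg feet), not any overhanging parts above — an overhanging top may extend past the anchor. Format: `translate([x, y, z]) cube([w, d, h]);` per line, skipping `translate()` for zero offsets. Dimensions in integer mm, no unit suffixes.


translate([334, 227, 394]) cube([253, 299, 24]);
translate([334, 227, 0]) cube([44, 44, 394]);
translate([543, 227, 0]) cube([44, 44, 394]);
translate([334, 482, 0]) cube([44, 44, 394]);
translate([543, 482, 0]) cube([44, 44, 394]);
translate([378, 227, 177]) cube([165, 44, 21]);
translate([378, 482, 177]) cube([165, 44, 21]);
translate([334, 271, 177]) cube([44, 211, 21]);
translate([543, 271, 177]) cube([44, 211, 21]);


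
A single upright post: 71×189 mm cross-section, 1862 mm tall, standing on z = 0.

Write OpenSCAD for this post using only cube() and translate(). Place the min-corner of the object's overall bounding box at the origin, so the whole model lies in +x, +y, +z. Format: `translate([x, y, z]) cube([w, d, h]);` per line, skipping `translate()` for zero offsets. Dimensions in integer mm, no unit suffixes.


cube([71, 189, 1862]);


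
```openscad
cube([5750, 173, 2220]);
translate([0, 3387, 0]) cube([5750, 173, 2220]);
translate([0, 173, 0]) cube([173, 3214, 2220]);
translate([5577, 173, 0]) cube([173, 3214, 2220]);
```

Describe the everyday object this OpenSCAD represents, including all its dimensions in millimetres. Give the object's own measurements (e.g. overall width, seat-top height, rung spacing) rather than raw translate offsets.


The wall frame of a small rectangular building: four walls, each 2220 mm tall and 173 mm thick, enclosing a footprint 5750 mm (x) by 3560 mm (y) outside-to-outside, with no floor or roof. The front and back walls (the −y and +y sides) span the full width; the two side walls fit between them.


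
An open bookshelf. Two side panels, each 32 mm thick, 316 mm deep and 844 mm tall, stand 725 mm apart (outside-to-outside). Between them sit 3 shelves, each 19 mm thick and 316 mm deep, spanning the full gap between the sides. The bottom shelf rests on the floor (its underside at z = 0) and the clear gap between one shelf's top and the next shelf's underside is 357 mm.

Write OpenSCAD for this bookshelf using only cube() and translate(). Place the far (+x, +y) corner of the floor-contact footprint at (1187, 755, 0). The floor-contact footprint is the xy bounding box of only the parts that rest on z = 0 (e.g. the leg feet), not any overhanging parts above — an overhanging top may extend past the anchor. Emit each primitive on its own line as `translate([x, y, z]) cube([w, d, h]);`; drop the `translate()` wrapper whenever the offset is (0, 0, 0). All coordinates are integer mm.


translate([462, 439, 0]) cube([32, 316, 844]);
translate([1155, 439, 0]) cube([32, 316, 844]);
translate([494, 439, 0]) cube([661, 316, 19]);
translate([494, 439, 376]) cube([661, 316, 19]);
translate([494, 439, 752]) cube([661, 316, 19]);


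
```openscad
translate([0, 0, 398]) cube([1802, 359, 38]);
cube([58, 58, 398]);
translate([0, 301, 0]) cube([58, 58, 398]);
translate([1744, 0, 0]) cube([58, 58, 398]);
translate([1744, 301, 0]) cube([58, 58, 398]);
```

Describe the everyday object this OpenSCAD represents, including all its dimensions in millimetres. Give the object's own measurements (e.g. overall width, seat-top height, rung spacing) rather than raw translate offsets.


A bench: a 1802×359 mm seat slab, 38 mm thick, top at z = 436 mm, on four 58×58 mm square legs flush with the seat corners and standing on z = 0.


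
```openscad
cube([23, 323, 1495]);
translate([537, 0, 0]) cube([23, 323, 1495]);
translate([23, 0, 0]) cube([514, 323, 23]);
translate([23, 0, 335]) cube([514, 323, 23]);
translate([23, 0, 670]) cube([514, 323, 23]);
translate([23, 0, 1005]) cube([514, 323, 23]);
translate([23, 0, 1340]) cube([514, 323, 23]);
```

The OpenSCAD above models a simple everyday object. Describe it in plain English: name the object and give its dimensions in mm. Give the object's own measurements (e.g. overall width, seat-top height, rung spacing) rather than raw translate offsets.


An open bookshelf. Two side panels, each 23 mm thick, 323 mm deep and 1495 mm tall, stand 560 mm apart (outside-to-outside). Between them sit 5 shelves, each 23 mm thick and 323 mm deep, spanning the full gap between the sides. The bottom shelf rests on the floor (its underside at z = 0) and the clear gap between one shelf's top and the next shelf's underside is 312 mm.


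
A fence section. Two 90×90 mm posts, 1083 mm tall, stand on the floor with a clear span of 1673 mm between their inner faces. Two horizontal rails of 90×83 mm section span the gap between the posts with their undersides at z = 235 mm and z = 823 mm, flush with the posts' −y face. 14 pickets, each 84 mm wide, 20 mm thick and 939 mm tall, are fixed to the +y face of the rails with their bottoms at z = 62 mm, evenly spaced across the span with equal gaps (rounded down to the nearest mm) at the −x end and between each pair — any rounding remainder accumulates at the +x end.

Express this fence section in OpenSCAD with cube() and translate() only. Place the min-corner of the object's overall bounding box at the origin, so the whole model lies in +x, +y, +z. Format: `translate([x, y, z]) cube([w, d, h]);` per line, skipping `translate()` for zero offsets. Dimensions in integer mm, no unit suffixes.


cube([90, 90, 1083]);
translate([1763, 0, 0]) cube([90, 90, 1083]);
translate([90, 0, 235]) cube([1673, 90, 83]);
translate([90, 0, 823]) cube([1673, 90, 83]);
translate([123, 90, 62]) cube([84, 20, 939]);
translate([240, 90, 62]) cube([84, 20, 939]);
translate([357, 90, 62]) cube([84, 20, 939]);
translate([474, 90, 62]) cube([84, 20, 939]);
translate([591, 90, 62]) cube([84, 20, 939]);
translate([708, 90, 62]) cube([84, 20, 939]);
translate([825, 90, 62]) cube([84, 20, 939]);
translate([942, 90, 62]) cube([84, 20, 939]);
translate([1059, 90, 62]) cube([84, 20, 939]);
translate([1176, 90, 62]) cube([84, 20, 939]);
translate([1293, 90, 62]) cube([84, 20, 939]);
translate([1410, 90, 62]) cube([84, 20, 939]);
translate([1527, 90, 62]) cube([84, 20, 939]);
translate([1644, 90, 62]) cube([84, 20, 939]);


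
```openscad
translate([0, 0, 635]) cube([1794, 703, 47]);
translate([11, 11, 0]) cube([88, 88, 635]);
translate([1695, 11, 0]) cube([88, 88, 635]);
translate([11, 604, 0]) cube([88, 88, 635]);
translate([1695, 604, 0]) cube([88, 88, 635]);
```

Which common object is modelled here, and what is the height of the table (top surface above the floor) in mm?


A table. The table height is 682 mm.

A 1794×703×47 slab sits at z = 635 on four 88 mm square posts — a table. The top surface is at 635 + 47 = 682 mm.


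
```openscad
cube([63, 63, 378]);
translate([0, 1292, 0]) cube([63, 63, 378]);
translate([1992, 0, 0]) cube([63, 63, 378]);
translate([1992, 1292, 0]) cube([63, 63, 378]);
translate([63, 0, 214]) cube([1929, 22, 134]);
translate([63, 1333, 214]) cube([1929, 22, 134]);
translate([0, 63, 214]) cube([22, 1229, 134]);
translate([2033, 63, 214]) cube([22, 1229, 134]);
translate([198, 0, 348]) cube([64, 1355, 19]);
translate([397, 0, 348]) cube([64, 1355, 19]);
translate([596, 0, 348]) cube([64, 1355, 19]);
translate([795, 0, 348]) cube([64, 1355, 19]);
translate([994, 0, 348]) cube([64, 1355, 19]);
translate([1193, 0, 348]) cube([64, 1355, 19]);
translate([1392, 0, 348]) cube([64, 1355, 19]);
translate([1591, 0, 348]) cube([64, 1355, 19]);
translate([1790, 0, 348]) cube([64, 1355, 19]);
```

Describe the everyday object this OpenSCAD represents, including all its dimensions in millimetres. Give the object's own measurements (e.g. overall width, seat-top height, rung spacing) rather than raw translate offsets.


A bed frame 2055 mm long (x) by 1355 mm wide (y). Four 63×63 mm corner posts, 378 mm tall, at the corners of the footprint. Four rails of 22 mm thickness and 134 mm height run between adjacent posts with their undersides at z = 214 mm, their outer faces flush with the outside of the frame (the two x-running rails run between the posts' inner faces; the two y-running rails run between the posts' inner faces). 9 slats, each 64 mm wide (x) and 19 mm thick, lie across the top of the two x-running rails, running the full 1355 mm width of the frame in y; along x they sit between the end posts with a 135 mm gap after the −x posts and between neighbouring slats, leaving 138 mm before the +x posts.


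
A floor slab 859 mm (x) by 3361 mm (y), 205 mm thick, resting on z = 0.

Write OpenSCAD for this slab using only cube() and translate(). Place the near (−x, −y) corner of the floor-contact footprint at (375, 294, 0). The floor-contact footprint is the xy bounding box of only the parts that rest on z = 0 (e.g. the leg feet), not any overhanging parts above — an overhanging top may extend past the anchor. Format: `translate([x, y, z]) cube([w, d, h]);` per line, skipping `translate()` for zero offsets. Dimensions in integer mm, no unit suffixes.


translate([375, 294, 0]) cube([859, 3361, 205]);


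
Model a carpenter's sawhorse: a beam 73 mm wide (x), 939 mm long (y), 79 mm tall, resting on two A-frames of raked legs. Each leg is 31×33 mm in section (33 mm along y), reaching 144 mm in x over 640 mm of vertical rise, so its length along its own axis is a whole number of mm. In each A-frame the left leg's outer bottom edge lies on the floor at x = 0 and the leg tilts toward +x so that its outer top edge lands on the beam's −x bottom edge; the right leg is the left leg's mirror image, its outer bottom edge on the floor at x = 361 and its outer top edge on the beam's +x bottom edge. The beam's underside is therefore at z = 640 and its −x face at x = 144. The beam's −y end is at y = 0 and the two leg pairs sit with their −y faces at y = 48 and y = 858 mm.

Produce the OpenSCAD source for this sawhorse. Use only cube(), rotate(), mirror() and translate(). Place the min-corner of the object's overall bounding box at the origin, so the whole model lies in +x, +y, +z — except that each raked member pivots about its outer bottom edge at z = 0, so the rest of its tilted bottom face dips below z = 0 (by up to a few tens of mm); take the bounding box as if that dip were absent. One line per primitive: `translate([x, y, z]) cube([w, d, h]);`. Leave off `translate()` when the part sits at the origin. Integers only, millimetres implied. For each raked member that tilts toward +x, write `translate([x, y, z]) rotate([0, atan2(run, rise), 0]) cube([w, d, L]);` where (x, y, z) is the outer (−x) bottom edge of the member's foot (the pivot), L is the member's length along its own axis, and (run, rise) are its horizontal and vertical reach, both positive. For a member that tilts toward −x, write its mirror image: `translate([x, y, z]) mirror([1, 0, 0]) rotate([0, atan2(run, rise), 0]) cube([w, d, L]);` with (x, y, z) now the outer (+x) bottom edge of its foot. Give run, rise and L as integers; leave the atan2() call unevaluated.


// leg length = √(144² + 640²) = 656
// right-leg outer foot x = 2·144 + 73 = 361
// beam min-corner = (144, 0, 640)
translate([144, 0, 640]) cube([73, 939, 79]);
translate([0, 48, 0]) rotate([0, atan2(144, 640), 0]) cube([31, 33, 656]);
translate([361, 48, 0]) mirror([1, 0, 0]) rotate([0, atan2(144, 640), 0]) cube([31, 33, 656]);
translate([0, 858, 0]) rotate([0, atan2(144, 640), 0]) cube([31, 33, 656]);
translate([361, 858, 0]) mirror([1, 0, 0]) rotate([0, atan2(144, 640), 0]) cube([31, 33, 656]);


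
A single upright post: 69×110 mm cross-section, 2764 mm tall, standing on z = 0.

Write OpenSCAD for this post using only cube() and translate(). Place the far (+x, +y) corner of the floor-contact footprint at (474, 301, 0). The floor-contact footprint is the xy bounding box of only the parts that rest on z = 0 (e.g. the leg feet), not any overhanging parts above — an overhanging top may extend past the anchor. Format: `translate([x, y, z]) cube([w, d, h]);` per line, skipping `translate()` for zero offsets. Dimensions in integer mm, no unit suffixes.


translate([405, 191, 0]) cube([69, 110, 2764]);


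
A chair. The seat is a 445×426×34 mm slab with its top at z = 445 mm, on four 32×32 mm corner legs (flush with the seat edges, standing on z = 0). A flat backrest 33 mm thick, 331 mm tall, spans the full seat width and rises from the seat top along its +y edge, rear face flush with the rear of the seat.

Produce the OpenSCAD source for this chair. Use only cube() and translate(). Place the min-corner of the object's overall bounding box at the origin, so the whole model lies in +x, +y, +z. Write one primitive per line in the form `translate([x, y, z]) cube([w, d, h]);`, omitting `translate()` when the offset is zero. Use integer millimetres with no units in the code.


// leg_h = 445 - 34 = 411
translate([0, 0, 411]) cube([445, 426, 34]);
cube([32, 32, 411]);
translate([413, 0, 0]) cube([32, 32, 411]);
translate([0, 394, 0]) cube([32, 32, 411]);
translate([413, 394, 0]) cube([32, 32, 411]);
translate([0, 393, 445]) cube([445, 33, 331]);


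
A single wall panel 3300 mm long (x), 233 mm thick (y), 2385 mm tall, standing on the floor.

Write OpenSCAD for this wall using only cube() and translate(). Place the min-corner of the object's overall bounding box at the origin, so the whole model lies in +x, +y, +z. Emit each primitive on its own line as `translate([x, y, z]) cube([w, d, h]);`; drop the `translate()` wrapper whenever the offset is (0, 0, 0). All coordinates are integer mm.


cube([3300, 233, 2385]);


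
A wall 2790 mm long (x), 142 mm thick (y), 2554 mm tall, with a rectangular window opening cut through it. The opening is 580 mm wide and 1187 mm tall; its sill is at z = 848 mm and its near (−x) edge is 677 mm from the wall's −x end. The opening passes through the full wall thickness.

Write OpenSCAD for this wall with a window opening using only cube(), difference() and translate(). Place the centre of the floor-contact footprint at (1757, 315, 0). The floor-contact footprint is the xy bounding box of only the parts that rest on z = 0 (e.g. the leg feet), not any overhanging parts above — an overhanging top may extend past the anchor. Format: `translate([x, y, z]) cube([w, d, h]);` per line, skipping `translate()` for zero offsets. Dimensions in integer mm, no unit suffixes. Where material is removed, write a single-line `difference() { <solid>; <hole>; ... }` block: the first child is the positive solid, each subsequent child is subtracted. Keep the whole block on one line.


difference() { translate([362, 244, 0]) cube([2790, 142, 2554]); translate([1039, 244, 848]) cube([580, 142, 1187]); }


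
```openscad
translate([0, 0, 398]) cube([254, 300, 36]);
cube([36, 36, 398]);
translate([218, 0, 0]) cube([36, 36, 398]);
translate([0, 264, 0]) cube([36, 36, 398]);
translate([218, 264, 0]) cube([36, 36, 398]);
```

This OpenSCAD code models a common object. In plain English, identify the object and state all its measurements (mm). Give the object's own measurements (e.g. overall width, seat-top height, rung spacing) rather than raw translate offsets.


A four-legged stool. The seat is a 254×300×36 mm slab whose top surface is at z = 434 mm; four square legs, each 36×36 mm in cross-section, run from the floor (z = 0) to the underside of the seat, each flush with a corner of the seat.


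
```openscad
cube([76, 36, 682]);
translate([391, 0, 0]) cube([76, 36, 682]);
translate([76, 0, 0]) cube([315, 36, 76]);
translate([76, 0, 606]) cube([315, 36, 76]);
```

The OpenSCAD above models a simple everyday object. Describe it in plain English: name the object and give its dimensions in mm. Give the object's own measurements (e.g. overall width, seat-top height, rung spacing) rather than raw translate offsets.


A rectangular picture frame lying in the x–z plane (depth along y). The opening is 315 mm wide (x) by 530 mm tall (z), surrounded by a border 76 mm wide on all four sides. The frame is 36 mm deep and is made of two full-height vertical stiles with two horizontal rails fitted between them.


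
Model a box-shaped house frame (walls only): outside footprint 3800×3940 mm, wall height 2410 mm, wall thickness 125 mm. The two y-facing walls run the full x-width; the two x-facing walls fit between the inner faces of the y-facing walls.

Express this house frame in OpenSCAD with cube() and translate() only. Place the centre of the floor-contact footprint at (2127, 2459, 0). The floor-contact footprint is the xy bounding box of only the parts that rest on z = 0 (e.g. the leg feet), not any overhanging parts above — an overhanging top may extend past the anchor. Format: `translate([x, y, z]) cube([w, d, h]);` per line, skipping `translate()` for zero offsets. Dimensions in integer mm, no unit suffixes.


translate([227, 489, 0]) cube([3800, 125, 2410]);
translate([227, 4304, 0]) cube([3800, 125, 2410]);
translate([227, 614, 0]) cube([125, 3690, 2410]);
translate([3902, 614, 0]) cube([125, 3690, 2410]);


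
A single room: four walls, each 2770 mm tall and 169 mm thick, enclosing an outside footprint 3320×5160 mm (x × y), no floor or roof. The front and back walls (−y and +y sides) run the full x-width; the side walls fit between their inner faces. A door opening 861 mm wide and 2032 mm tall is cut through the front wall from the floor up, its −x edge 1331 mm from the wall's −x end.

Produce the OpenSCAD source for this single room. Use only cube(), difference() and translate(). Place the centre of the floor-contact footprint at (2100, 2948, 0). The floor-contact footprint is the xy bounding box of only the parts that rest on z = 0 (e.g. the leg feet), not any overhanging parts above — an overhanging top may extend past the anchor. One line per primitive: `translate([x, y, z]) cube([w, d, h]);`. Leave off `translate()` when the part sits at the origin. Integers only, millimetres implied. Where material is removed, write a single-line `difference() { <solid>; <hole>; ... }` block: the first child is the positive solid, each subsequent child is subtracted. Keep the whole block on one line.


difference() { translate([440, 368, 0]) cube([3320, 169, 2770]); translate([1771, 368, 0]) cube([861, 169, 2032]); }
translate([440, 5359, 0]) cube([3320, 169, 2770]);
translate([440, 537, 0]) cube([169, 4822, 2770]);
translate([3591, 537, 0]) cube([169, 4822, 2770]);


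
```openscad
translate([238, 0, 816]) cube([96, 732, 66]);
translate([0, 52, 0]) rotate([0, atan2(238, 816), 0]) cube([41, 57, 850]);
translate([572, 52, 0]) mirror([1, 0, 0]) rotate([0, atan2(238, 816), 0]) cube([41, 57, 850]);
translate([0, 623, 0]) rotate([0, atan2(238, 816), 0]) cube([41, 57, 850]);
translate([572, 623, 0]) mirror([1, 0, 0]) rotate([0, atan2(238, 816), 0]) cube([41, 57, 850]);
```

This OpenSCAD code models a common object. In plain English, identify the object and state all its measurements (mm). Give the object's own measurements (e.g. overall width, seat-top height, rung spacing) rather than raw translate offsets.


A sawhorse. A 96×732×66 mm beam (x, y, z) sits on two A-frame leg pairs. Each pair is two raked legs of 41×57 mm section (57 mm along y) splaying symmetrically in x. Each leg rises 816 mm vertically over 238 mm of horizontal reach and is 850 mm long along its own axis. Every leg's outer bottom edge rests on the floor and its outer top edge meets a bottom edge of the beam — the left legs (tilting toward +x) meet the beam's −x bottom edge, the right legs (their mirror images, tilting toward −x) meet its +x bottom edge — so the leg tops tuck under the beam, the beam's underside is 816 mm above the floor, and the feet are 572 mm apart outside-to-outside with the beam centred between them. The two leg pairs are set in 52 mm from either end of the beam.


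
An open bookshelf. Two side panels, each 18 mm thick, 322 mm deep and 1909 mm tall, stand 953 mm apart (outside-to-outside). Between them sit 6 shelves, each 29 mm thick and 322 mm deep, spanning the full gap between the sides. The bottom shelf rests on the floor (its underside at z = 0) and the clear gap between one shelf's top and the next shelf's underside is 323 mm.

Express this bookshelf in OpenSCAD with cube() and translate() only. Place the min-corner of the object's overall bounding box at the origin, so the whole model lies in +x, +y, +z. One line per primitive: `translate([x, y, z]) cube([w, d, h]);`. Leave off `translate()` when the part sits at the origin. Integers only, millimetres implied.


cube([18, 322, 1909]);
translate([935, 0, 0]) cube([18, 322, 1909]);
translate([18, 0, 0]) cube([917, 322, 29]);
translate([18, 0, 352]) cube([917, 322, 29]);
translate([18, 0, 704]) cube([917, 322, 29]);
translate([18, 0, 1056]) cube([917, 322, 29]);
translate([18, 0, 1408]) cube([917, 322, 29]);
translate([18, 0, 1760]) cube([917, 322, 29]);


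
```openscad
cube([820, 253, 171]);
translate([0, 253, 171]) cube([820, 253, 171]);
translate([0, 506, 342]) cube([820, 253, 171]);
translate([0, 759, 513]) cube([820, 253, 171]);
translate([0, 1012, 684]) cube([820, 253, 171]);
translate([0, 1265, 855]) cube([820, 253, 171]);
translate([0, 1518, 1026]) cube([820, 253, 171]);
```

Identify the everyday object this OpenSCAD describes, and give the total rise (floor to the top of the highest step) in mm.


A staircase. The total rise is 1197 mm.

7 identical blocks, each offset up and back from the previous — a staircase. Each step is 171 mm tall and there are 7 of them, so the total rise is 7 × 171 = 1197 mm.


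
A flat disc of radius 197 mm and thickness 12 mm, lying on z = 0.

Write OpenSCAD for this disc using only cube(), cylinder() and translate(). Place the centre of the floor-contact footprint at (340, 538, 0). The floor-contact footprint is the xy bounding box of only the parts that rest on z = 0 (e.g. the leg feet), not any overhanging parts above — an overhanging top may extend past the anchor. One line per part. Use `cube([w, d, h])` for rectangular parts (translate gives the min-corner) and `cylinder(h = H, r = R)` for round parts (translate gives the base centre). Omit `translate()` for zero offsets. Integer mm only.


translate([340, 538, 0]) cylinder(h = 12, r = 197);


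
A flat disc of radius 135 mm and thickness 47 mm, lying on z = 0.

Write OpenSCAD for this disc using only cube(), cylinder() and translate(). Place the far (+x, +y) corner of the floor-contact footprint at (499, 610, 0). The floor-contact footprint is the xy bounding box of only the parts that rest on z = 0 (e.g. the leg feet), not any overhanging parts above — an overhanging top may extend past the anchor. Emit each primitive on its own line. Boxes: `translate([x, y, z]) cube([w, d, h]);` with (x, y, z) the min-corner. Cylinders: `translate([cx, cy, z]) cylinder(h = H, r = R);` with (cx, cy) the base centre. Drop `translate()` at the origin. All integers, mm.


translate([364, 475, 0]) cylinder(h = 47, r = 135);


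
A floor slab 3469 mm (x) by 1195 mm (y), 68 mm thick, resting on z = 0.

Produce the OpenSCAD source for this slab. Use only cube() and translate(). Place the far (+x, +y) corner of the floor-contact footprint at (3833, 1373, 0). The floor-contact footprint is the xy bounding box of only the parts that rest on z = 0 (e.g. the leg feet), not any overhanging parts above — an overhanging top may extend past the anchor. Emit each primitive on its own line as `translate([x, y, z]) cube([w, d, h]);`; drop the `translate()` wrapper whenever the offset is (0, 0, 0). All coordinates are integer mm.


translate([364, 178, 0]) cube([3469, 1195, 68]);


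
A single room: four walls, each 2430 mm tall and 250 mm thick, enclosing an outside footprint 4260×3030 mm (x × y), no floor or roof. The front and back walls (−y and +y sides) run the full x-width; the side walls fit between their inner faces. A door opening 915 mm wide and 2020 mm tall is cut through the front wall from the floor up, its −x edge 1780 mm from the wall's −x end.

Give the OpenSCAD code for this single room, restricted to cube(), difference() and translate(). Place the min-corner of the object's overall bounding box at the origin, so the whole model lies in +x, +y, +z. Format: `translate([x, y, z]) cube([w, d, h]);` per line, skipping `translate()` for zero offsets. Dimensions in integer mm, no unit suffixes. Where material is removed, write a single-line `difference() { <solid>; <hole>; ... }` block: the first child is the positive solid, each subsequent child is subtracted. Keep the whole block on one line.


difference() { cube([4260, 250, 2430]); translate([1780, 0, 0]) cube([915, 250, 2020]); }
translate([0, 2780, 0]) cube([4260, 250, 2430]);
translate([0, 250, 0]) cube([250, 2530, 2430]);
translate([4010, 250, 0]) cube([250, 2530, 2430]);


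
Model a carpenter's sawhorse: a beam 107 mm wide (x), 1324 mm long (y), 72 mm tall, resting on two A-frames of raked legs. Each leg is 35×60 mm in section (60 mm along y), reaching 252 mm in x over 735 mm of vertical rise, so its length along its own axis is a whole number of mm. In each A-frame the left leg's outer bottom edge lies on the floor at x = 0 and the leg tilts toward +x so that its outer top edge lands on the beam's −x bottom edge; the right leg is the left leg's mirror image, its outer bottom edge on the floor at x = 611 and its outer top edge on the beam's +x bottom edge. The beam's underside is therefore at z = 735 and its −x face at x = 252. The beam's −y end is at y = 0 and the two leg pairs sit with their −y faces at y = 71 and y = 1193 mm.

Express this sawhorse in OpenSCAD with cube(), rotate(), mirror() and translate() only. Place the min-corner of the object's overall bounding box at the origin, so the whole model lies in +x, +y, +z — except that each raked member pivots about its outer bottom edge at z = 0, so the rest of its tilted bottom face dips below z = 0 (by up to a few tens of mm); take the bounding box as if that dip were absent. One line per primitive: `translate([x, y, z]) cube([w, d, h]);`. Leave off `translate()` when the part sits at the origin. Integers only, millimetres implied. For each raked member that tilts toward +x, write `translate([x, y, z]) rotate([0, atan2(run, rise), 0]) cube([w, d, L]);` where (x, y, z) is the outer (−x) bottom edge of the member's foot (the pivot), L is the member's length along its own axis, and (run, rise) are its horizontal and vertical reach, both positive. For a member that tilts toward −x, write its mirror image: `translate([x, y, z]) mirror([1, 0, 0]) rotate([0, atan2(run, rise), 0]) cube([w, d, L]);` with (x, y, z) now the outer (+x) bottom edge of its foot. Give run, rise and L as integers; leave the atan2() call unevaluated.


translate([252, 0, 735]) cube([107, 1324, 72]);
translate([0, 71, 0]) rotate([0, atan2(252, 735), 0]) cube([35, 60, 777]);
translate([611, 71, 0]) mirror([1, 0, 0]) rotate([0, atan2(252, 735), 0]) cube([35, 60, 777]);
translate([0, 1193, 0]) rotate([0, atan2(252, 735), 0]) cube([35, 60, 777]);
translate([611, 1193, 0]) mirror([1, 0, 0]) rotate([0, atan2(252, 735), 0]) cube([35, 60, 777]);


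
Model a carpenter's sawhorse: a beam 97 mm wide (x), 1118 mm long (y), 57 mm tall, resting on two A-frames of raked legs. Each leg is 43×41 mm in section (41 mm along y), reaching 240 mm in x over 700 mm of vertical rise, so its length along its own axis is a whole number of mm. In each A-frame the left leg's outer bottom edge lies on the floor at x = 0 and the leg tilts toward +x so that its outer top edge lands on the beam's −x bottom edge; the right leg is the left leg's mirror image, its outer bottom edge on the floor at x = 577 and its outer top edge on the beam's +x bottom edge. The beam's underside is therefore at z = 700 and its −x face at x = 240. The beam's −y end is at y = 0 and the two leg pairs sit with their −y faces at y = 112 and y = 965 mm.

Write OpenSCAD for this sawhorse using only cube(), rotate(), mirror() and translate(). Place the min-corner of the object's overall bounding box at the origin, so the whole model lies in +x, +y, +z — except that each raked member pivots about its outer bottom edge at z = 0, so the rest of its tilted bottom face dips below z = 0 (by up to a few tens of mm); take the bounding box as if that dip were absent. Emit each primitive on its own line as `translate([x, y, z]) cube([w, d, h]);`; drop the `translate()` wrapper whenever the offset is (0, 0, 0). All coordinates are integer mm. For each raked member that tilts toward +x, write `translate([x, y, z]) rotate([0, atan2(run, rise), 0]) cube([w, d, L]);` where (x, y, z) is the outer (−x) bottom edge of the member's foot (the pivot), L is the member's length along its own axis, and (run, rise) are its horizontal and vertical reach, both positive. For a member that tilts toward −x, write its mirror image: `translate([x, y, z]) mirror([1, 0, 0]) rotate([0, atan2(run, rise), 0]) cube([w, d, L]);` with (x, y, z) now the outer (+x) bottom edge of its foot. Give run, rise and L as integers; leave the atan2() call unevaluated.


// leg length = √(240² + 700²) = 740
// right-leg outer foot x = 2·240 + 97 = 577
// beam min-corner = (240, 0, 700)
translate([240, 0, 700]) cube([97, 1118, 57]);
translate([0, 112, 0]) rotate([0, atan2(240, 700), 0]) cube([43, 41, 740]);
translate([577, 112, 0]) mirror([1, 0, 0]) rotate([0, atan2(240, 700), 0]) cube([43, 41, 740]);
translate([0, 965, 0]) rotate([0, atan2(240, 700), 0]) cube([43, 41, 740]);
translate([577, 965, 0]) mirror([1, 0, 0]) rotate([0, atan2(240, 700), 0]) cube([43, 41, 740]);


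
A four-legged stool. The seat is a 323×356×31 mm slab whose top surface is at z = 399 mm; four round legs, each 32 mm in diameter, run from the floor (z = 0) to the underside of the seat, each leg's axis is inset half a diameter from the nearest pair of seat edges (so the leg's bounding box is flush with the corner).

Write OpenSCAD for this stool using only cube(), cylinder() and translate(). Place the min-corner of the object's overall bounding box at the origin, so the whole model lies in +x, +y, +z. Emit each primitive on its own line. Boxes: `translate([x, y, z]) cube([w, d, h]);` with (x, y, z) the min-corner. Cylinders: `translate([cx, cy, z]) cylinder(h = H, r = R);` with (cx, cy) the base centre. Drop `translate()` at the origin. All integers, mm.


translate([0, 0, 368]) cube([323, 356, 31]);
translate([16, 16, 0]) cylinder(h = 368, r = 16);
translate([307, 16, 0]) cylinder(h = 368, r = 16);
translate([16, 340, 0]) cylinder(h = 368, r = 16);
translate([307, 340, 0]) cylinder(h = 368, r = 16);
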